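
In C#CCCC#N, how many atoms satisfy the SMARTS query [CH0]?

2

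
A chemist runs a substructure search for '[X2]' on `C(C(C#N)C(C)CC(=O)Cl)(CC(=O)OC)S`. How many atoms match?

3

The query [X2] means: any atom with exactly two total connections (bonds + H).
Check the 16 heavy atoms by environment: 7× C (X4) → no; 1× S (X2) → match; 2× C (X3) → no; 2× O (X1) → no; 1× Cl (X1) → no; 1× O (X2) → match; 1× C (X2) → match; 1× N (X1) → no.
Summing the matching environments: 1 + 1 + 1 = 3 matching atoms.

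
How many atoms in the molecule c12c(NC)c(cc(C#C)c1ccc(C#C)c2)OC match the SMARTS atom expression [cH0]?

The query [cH0] means: aromatic carbon with no attached hydrogen (substituted or ring-fusion).
Check the 18 heavy atoms by environment: 6× c (aromatic, H0) → match; 4× c (aromatic, H1) → no; 1× O (H0) → no; 2× C (H3) → no; 2× C (H0) → no; 2× C (H1) → no; 1× N (H1) → no.
That gives 6 matching atoms.

6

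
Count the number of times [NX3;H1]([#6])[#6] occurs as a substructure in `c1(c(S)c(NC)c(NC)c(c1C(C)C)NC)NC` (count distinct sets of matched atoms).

[NX3;H1]([#6])[#6] is the SMARTS for a secondary amine: a trivalent nitrogen with one H, bonded to two carbons.
The molecule carries 4 separate instances of an N-methylamino group (-NHCH3) meeting every constraint; each maps to a distinct set of atoms, giving 4 matches.

4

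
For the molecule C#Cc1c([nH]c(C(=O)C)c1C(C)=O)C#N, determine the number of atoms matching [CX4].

2

The query [CX4] means: C with X4: aliphatic carbon with exactly 4 total connections (bonds + H).
Check the 15 heavy atoms by environment: 1× n (aromatic, X3) → no; 4× c (aromatic, X3) → no; 3× C (X2) → no; 1× N (X1) → no; 2× C (X3) → no; 2× O (X1) → no; 2× C (X4) → match.
That gives 2 matching atoms.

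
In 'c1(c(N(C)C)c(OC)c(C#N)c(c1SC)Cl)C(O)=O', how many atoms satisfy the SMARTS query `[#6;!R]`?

6

The query [#6;!R] means: carbon not in any ring.
Check the 19 heavy atoms by environment: 6× c (aromatic, in 6-ring) → no; 2× N (acyclic) → no; 6× C (acyclic) → match; 3× O (acyclic) → no; 1× S (acyclic) → no; 1× Cl (acyclic) → no.
That gives 6 matching atoms.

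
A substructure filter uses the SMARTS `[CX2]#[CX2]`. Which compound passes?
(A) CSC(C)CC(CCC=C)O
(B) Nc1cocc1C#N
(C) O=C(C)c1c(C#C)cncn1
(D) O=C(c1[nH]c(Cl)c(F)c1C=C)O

C

[CX2]#[CX2] describes a carbon-carbon triple bond (an alkyne).
(A) has a vinyl group (-CH=CH2) but the C=C is a double bond; both carbons are CX3, not CX2.
(B) has a nitrile (-C#N) but the triple bond is C#N, not C#C.
(C) contains an ethynyl group (-C#CH), which satisfies every atom and bond constraint.
(D) has a vinyl group (-CH=CH2) but the C=C is a double bond; both carbons are CX3, not CX2.
So the answer is (C).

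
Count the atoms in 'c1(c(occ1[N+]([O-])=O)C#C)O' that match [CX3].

The query [CX3] means: C with X3: aliphatic carbon with exactly 3 total connections.
Check the 11 heavy atoms by environment: 1× o (aromatic, X2) → no; 4× c (aromatic, X3) → no; 2× C (X2) → no; 1× N (charge +1, X3) → no; 1× O (charge -1, X1) → no; 1× O (X1) → no; 1× O (X2) → no.
No environment satisfies the query, so 0 matching atoms.

0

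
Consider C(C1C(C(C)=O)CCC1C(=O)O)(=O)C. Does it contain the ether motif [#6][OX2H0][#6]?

No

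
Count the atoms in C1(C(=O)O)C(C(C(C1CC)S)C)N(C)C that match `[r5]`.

5

Check the 15 heavy atoms by environment: 5× C (in 5-ring) → match; 6× C (acyclic) → no; 2× O (acyclic) → no; 1× N (acyclic) → no; 1× S (acyclic) → no.
That gives 5 matching atoms.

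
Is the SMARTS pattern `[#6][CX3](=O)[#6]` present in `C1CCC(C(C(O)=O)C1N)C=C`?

No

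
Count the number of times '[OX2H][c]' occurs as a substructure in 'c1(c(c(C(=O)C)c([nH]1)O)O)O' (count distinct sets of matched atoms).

3

[OX2H][c] is the SMARTS for a phenol: a hydroxyl oxygen attached to an aromatic carbon.
The molecule carries 3 separate instances of a hydroxyl group (-OH) meeting every constraint; each maps to a distinct set of atoms, giving 3 matches.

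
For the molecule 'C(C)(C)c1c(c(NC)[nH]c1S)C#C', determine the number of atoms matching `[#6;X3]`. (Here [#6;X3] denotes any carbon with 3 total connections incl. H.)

4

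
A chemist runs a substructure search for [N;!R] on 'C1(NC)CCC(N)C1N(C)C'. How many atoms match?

The query [N;!R] means: aliphatic nitrogen not in a ring.
Check the 11 heavy atoms by environment: 5× C (in 5-ring) → no; 3× N (acyclic) → match; 3× C (acyclic) → no.
That gives 3 matching atoms.

3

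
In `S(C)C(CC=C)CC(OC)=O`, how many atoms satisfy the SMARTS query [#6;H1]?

2

The query [#6;H1] means: any carbon bearing exactly one hydrogen.
Check the 11 heavy atoms by environment: 3× C (H2) → no; 2× C (H1) → match; 1× S (H0) → no; 2× C (H3) → no; 1× C (H0) → no; 2× O (H0) → no.
That gives 2 matching atoms.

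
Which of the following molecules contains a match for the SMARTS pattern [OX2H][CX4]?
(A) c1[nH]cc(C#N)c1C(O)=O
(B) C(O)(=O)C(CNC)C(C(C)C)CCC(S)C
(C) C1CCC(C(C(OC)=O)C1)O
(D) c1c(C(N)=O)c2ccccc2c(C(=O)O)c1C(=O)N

C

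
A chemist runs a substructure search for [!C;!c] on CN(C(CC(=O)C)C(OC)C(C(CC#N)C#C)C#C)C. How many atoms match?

4

Check the 20 heavy atoms by environment: 16× C → no; 2× O → match; 2× N → match.
Summing the matching environments: 2 + 2 = 4 matching atoms.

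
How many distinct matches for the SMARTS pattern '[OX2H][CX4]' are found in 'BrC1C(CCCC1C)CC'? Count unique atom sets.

[OX2H][CX4] is the SMARTS for an aliphatic alcohol: a hydroxyl oxygen bound to an sp3 (X4) carbon.
No fragment in the molecule satisfies every constraint, giving 0 matches.

0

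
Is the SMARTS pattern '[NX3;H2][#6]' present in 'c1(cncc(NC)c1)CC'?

No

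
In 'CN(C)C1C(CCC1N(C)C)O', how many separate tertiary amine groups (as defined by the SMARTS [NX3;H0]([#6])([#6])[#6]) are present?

2

[NX3;H0]([#6])([#6])[#6] is the SMARTS for a tertiary amine: a trivalent nitrogen with no H, bonded to three carbons.
The molecule carries 2 separate instances of a dimethylamino group (-N(CH3)2) meeting every constraint; each maps to a distinct set of atoms, giving 2 matches.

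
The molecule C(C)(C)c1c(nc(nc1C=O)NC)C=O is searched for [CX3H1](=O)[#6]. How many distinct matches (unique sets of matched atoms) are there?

[CX3H1](=O)[#6] is the SMARTS for an aldehyde: an sp2 carbon with one H, double-bonded to O and single-bonded to carbon.
The molecule carries 2 separate instances of an aldehyde (-CHO) meeting every constraint; each maps to a distinct set of atoms, giving 2 matches.

2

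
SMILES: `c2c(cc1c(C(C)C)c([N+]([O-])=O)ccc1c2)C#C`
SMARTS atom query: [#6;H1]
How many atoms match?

7

Check the 18 heavy atoms by environment: 5× c (aromatic, H0) → no; 5× c (aromatic, H1) → match; 1× C (H0) → no; 2× C (H1) → match; 2× C (H3) → no; 1× N (charge +1, H0) → no; 1× O (charge -1, H0) → no; 1× O (H0) → no.
Summing the matching environments: 5 + 2 = 7 matching atoms.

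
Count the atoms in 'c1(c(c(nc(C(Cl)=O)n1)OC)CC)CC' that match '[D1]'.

The query [D1] means: atom with exactly one heavy-atom neighbour (degree 1).
Check the 15 heavy atoms by environment: 2× n (aromatic, D2) → no; 4× c (aromatic, D3) → no; 2× C (D2) → no; 3× C (D1) → match; 1× O (D2) → no; 1× C (D3) → no; 1× O (D1) → match; 1× Cl (D1) → match.
Summing the matching environments: 3 + 1 + 1 = 5 matching atoms.

5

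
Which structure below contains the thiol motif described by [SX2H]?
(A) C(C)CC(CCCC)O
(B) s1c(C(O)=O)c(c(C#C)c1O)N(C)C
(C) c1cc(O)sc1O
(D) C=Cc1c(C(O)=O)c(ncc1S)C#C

[SX2H] describes an aliphatic sulfur with two connections, one being H (a thiol).
(A) has a hydroxyl group (-OH) but it is an -OH, not an -SH.
(B) has a hydroxyl group (-OH) but it is an -OH, not an -SH.
(C) has a hydroxyl group (-OH) but it is an -OH, not an -SH.
(D) contains a thiol (-SH), which satisfies every atom and bond constraint.
So the answer is (D).

D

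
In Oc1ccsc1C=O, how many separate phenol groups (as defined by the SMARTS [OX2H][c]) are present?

1

[OX2H][c] is the SMARTS for a phenol: a hydroxyl oxygen attached to an aromatic carbon.
Exactly one fragment in the molecule meets all constraints, giving 1 match.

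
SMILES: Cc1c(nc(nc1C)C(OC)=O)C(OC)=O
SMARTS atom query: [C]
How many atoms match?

6

The query [C] means: uppercase C matches aliphatic (non-aromatic) carbon only.
Check the 16 heavy atoms by environment: 2× n (aromatic) → no; 4× c (aromatic) → no; 6× C → match; 4× O → no.
That gives 6 matching atoms.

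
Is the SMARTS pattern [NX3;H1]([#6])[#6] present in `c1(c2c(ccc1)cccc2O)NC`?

Yes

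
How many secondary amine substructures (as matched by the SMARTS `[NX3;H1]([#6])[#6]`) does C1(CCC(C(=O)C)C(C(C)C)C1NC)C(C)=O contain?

1

[NX3;H1]([#6])[#6] is the SMARTS for a secondary amine: a trivalent nitrogen with one H, bonded to two carbons.
Exactly one fragment in the molecule meets all constraints, giving 1 match.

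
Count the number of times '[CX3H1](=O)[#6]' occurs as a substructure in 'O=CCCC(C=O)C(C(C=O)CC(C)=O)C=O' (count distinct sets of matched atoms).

4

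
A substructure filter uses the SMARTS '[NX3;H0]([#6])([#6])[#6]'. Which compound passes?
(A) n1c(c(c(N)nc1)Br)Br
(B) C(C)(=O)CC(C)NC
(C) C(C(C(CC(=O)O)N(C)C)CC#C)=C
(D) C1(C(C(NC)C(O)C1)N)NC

C

[NX3;H0]([#6])([#6])[#6] describes a trivalent nitrogen with no H, bonded to three carbons (a tertiary amine).
(A) has a primary amino group (-NH2) but the nitrogen has H2, not H0 with three carbons.
(B) has an N-methylamino group (-NHCH3) but the nitrogen still has one H (H1), not H0.
(C) contains a dimethylamino group (-N(CH3)2), which satisfies every atom and bond constraint.
(D) has an N-methylamino group (-NHCH3) but the nitrogen still has one H (H1), not H0.
So the answer is (C).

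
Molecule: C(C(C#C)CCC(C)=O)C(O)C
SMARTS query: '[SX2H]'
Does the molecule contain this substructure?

The pattern [SX2H] describes an aliphatic sulfur with two connections, one being H — a thiol.
The closest candidate here is a hydroxyl group (-OH), but it is an -OH, not an -SH. No other fragment satisfies the full query, so there is no match.

No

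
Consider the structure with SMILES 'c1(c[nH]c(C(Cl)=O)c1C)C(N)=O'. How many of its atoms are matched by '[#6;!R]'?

The query [#6;!R] means: carbon not in any ring.
Check the 12 heavy atoms by environment: 1× n (aromatic, in 5-ring) → no; 4× c (aromatic, in 5-ring) → no; 3× C (acyclic) → match; 2× O (acyclic) → no; 1× Cl (acyclic) → no; 1× N (acyclic) → no.
That gives 3 matching atoms.

3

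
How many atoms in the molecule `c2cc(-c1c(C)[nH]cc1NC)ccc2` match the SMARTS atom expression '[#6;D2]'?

6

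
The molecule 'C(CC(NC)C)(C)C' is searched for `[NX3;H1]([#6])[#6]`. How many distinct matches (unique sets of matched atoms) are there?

1

[NX3;H1]([#6])[#6] is the SMARTS for a secondary amine: a trivalent nitrogen with one H, bonded to two carbons.
Exactly one fragment in the molecule meets all constraints, giving 1 match.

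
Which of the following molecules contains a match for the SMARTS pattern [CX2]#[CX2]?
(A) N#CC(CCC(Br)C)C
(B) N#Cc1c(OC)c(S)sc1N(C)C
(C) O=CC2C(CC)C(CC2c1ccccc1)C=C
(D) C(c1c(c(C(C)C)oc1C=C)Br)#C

[CX2]#[CX2] describes a carbon-carbon triple bond (an alkyne).
(A) has a nitrile (-C#N) but the triple bond is C#N, not C#C.
(B) has a nitrile (-C#N) but the triple bond is C#N, not C#C.
(C) has a vinyl group (-CH=CH2) but the C=C is a double bond; both carbons are CX3, not CX2.
(D) contains an ethynyl group (-C#CH), which satisfies every atom and bond constraint.
So the answer is (D).

D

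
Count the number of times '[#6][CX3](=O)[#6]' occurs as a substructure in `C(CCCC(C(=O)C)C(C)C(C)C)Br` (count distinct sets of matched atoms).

1

[#6][CX3](=O)[#6] is the SMARTS for a ketone: a carbonyl carbon (no H) flanked by two carbons.
Exactly one fragment in the molecule meets all constraints, giving 1 match.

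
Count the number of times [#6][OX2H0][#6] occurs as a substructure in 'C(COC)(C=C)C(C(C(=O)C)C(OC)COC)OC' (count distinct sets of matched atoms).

[#6][OX2H0][#6] is the SMARTS for an ether: an aliphatic oxygen bridging two carbons with no H on the oxygen.
The molecule carries 4 separate instances of a methoxy ether (-OCH3) meeting every constraint; each maps to a distinct set of atoms, giving 4 matches.

4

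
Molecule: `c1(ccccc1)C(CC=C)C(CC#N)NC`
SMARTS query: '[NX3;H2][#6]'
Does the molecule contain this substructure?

No

The pattern [NX3;H2][#6] describes a trivalent nitrogen with two H attached to carbon — a primary amine.
The closest candidate here is an N-methylamino group (-NHCH3), but the nitrogen bears two carbons and only one H (H1), not H2. No other fragment satisfies the full query, so there is no match.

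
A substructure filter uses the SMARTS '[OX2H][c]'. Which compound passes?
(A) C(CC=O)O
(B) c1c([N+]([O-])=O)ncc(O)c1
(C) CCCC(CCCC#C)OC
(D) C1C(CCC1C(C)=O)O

B

[OX2H][c] describes a hydroxyl oxygen attached to an aromatic carbon (a phenol).
(A) has a hydroxyl group (-OH) but the -OH is on an aliphatic carbon, not an aromatic c.
(B) contains a hydroxyl group (-OH), which satisfies every atom and bond constraint.
(C) has a methoxy ether (-OCH3) but the oxygen has H0, not H1.
(D) has a hydroxyl group (-OH) but the -OH is on an aliphatic carbon, not an aromatic c.
So the answer is (B).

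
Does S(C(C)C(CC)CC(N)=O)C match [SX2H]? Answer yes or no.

No

The pattern [SX2H] describes an aliphatic sulfur with two connections, one being H — a thiol.
The closest candidate here is a methylthio ether (-SCH3), but the sulfur has H0 (bonded to two carbons), not H1. No other fragment satisfies the full query, so there is no match.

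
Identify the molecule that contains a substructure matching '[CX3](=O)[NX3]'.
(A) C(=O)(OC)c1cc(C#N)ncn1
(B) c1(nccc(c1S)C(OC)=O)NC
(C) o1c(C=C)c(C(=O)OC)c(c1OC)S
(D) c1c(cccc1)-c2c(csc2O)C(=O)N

D

[CX3](=O)[NX3] describes a carbonyl carbon bonded to a trivalent nitrogen (an amide).
(A) has a nitrile (-C#N) but the nitrile N is NX1 (triple-bonded), not NX3.
(B) has a methyl-ester group (-C(=O)OCH3) but the carbonyl is bonded to O, not to an NX3 nitrogen.
(C) has a methyl-ester group (-C(=O)OCH3) but the carbonyl is bonded to O, not to an NX3 nitrogen.
(D) contains a primary amide (-C(=O)NH2), which satisfies every atom and bond constraint.
So the answer is (D).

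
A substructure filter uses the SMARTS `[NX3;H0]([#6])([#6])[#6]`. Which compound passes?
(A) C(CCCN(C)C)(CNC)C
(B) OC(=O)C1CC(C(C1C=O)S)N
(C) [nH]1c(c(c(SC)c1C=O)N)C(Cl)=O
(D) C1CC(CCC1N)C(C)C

A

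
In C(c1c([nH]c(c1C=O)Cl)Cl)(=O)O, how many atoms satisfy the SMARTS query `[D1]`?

5

Check the 12 heavy atoms by environment: 1× n (aromatic, D2) → no; 4× c (aromatic, D3) → no; 2× Cl (D1) → match; 1× C (D3) → no; 3× O (D1) → match; 1× C (D2) → no.
Summing the matching environments: 2 + 3 = 5 matching atoms.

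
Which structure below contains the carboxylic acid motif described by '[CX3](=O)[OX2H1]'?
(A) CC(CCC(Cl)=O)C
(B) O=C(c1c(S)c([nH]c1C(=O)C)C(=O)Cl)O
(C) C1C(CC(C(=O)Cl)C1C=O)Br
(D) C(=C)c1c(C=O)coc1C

B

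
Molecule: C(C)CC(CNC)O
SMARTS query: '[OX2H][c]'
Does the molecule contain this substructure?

No

The pattern [OX2H][c] describes a hydroxyl oxygen attached to an aromatic carbon — a phenol.
The closest candidate here is a hydroxyl group (-OH), but the -OH is on an aliphatic carbon, not an aromatic c. No other fragment satisfies the full query, so there is no match.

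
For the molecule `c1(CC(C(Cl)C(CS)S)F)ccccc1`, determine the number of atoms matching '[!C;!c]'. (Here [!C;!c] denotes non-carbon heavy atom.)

4

The query [!C;!c] means: neither aliphatic nor aromatic carbon — same as [!#6].
Check the 15 heavy atoms by environment: 5× C → no; 2× S → match; 1× Cl → match; 1× F → match; 6× c (aromatic) → no.
Summing the matching environments: 2 + 1 + 1 = 4 matching atoms.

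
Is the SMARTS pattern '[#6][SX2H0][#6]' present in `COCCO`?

No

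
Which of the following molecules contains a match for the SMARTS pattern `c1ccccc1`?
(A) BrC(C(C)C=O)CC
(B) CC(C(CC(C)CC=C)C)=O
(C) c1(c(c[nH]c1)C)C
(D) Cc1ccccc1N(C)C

c1ccccc1 describes six aromatic carbons in a ring (a benzene ring).
(A) has a methyl group (-CH3) but no six-membered all-carbon aromatic ring is present.
(B) has a methyl group (-CH3) but no six-membered all-carbon aromatic ring is present.
(C) has a methyl group (-CH3) but no six-membered all-carbon aromatic ring is present.
(D) contains the required atom environment, so the pattern matches.
So the answer is (D).

D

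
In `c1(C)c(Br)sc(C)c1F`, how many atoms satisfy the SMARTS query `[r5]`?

5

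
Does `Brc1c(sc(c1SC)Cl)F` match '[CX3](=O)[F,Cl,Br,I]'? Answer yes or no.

No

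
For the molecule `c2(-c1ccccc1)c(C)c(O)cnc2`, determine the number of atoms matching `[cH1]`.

7

Check the 14 heavy atoms by environment: 1× n (aromatic, H0) → no; 7× c (aromatic, H1) → match; 4× c (aromatic, H0) → no; 1× O (H1) → no; 1× C (H3) → no.
That gives 7 matching atoms.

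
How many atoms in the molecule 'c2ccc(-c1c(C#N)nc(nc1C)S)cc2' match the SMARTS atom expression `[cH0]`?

5

The query [cH0] means: aromatic carbon with no attached hydrogen (substituted or ring-fusion).
Check the 16 heavy atoms by environment: 2× n (aromatic, H0) → no; 5× c (aromatic, H0) → match; 1× S (H1) → no; 1× C (H3) → no; 1× C (H0) → no; 1× N (H0) → no; 5× c (aromatic, H1) → no.
That gives 5 matching atoms.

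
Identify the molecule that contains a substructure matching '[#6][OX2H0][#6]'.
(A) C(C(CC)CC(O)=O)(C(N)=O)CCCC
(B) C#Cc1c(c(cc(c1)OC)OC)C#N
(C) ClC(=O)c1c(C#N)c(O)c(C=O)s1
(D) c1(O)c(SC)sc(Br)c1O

B

[#6][OX2H0][#6] describes an aliphatic oxygen bridging two carbons with no H on the oxygen (an ether).
(A) has a carboxylic acid group (-C(=O)OH) but the -OH oxygen has H1; the =O is OX1, not OX2.
(B) contains a methoxy ether (-OCH3), which satisfies every atom and bond constraint.
(C) has a hydroxyl group (-OH) but the oxygen has H1, not H0 bridging two carbons.
(D) has a hydroxyl group (-OH) but the oxygen has H1, not H0 bridging two carbons.
So the answer is (B).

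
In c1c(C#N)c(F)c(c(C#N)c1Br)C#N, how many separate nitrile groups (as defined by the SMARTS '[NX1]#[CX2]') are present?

3

[NX1]#[CX2] is the SMARTS for a nitrile: a nitrogen triple-bonded to a two-connected carbon.
The molecule carries 3 separate instances of a nitrile (-C#N) meeting every constraint; each maps to a distinct set of atoms, giving 3 matches.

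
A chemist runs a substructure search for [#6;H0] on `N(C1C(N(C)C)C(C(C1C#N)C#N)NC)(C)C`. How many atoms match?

2

Check the 17 heavy atoms by environment: 5× C (H1) → no; 4× N (H0) → no; 5× C (H3) → no; 2× C (H0) → match; 1× N (H1) → no.
That gives 2 matching atoms.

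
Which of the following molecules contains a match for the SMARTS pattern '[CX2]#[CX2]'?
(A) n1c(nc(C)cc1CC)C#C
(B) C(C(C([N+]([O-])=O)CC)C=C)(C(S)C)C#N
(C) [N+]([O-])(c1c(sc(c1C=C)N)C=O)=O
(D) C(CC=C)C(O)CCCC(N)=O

[CX2]#[CX2] describes a carbon-carbon triple bond (an alkyne).
(A) contains an ethynyl group (-C#CH), which satisfies every atom and bond constraint.
(B) has a nitrile (-C#N) but the triple bond is C#N, not C#C.
(C) has a vinyl group (-CH=CH2) but the C=C is a double bond; both carbons are CX3, not CX2.
(D) has a vinyl group (-CH=CH2) but the C=C is a double bond; both carbons are CX3, not CX2.
So the answer is (A).

A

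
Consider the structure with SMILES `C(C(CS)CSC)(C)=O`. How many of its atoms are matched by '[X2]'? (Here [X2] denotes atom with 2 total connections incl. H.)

The query [X2] means: any atom with exactly two total connections (bonds + H).
Check the 9 heavy atoms by environment: 5× C (X4) → no; 2× S (X2) → match; 1× C (X3) → no; 1× O (X1) → no.
That gives 2 matching atoms.

2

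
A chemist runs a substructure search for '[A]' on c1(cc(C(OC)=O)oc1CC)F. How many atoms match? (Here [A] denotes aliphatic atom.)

7

The query [A] means: A matches any aliphatic (non-aromatic) heavy atom.
Check the 12 heavy atoms by environment: 1× o (aromatic) → no; 4× c (aromatic) → no; 4× C → match; 2× O → match; 1× F → match.
Summing the matching environments: 4 + 2 + 1 = 7 matching atoms.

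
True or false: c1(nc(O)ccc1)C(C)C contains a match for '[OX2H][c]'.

True

The pattern [OX2H][c] describes a hydroxyl oxygen attached to an aromatic carbon — a phenol.
The molecule carries a hydroxyl group (-OH), whose atoms satisfy every constraint of the query, so the pattern matches.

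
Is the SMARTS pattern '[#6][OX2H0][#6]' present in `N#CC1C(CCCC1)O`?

No

The pattern [#6][OX2H0][#6] describes an aliphatic oxygen bridging two carbons with no H on the oxygen — an ether.
The closest candidate here is a hydroxyl group (-OH), but the oxygen has H1, not H0 bridging two carbons. No other fragment satisfies the full query, so there is no match.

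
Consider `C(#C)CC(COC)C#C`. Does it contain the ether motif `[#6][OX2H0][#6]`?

Yes

The pattern [#6][OX2H0][#6] describes an aliphatic oxygen bridging two carbons with no H on the oxygen — an ether.
The molecule carries a methoxy ether (-OCH3), whose atoms satisfy every constraint of the query, so the pattern matches.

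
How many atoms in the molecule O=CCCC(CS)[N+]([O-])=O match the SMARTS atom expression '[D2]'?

4

The query [D2] means: atom with exactly two heavy-atom neighbours.
Check the 10 heavy atoms by environment: 4× C (D2) → match; 1× C (D3) → no; 1× N (charge +1, D3) → no; 1× O (charge -1, D1) → no; 2× O (D1) → no; 1× S (D1) → no.
That gives 4 matching atoms.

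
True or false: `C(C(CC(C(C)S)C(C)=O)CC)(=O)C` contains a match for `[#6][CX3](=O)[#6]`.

True

The pattern [#6][CX3](=O)[#6] describes a carbonyl carbon (no H) flanked by two carbons — a ketone.
The molecule carries an acetyl/ketone group (-C(=O)CH3), whose atoms satisfy every constraint of the query, so the pattern matches.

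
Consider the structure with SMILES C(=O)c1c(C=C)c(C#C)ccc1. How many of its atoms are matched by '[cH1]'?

The query [cH1] means: aromatic carbon bearing exactly one hydrogen.
Check the 12 heavy atoms by environment: 3× c (aromatic, H0) → no; 3× c (aromatic, H1) → match; 3× C (H1) → no; 1× C (H2) → no; 1× C (H0) → no; 1× O (H0) → no.
That gives 3 matching atoms.

3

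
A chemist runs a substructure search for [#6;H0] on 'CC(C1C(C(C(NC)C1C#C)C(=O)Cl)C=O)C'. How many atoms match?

The query [#6;H0] means: any carbon with no attached hydrogen.
Check the 17 heavy atoms by environment: 8× C (H1) → no; 3× C (H3) → no; 2× C (H0) → match; 2× O (H0) → no; 1× Cl (H0) → no; 1× N (H1) → no.
That gives 2 matching atoms.

2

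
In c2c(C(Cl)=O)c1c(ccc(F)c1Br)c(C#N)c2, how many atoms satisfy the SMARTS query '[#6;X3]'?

Check the 17 heavy atoms by environment: 10× c (aromatic, X3) → match; 1× C (X2) → no; 1× N (X1) → no; 1× F (X1) → no; 1× C (X3) → match; 1× O (X1) → no; 1× Cl (X1) → no; 1× Br (X1) → no.
Summing the matching environments: 10 + 1 = 11 matching atoms.

11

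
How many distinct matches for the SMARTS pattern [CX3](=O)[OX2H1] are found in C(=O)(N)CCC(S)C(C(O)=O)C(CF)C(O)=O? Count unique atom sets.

2

[CX3](=O)[OX2H1] is the SMARTS for a carboxylic acid: an sp2 carbon double-bonded to O and single-bonded to an -OH oxygen.
The molecule carries 2 separate instances of a carboxylic acid group (-C(=O)OH) meeting every constraint; each maps to a distinct set of atoms, giving 2 matches.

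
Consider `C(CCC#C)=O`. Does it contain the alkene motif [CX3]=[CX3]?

The pattern [CX3]=[CX3] describes a non-aromatic C=C double bond between two sp2 carbons — an alkene.
The closest candidate here is an ethynyl group (-C#CH), but the C-C bond is a triple bond, not a double bond. No other fragment satisfies the full query, so there is no match.

No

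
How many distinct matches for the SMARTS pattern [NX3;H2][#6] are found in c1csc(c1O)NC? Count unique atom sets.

[NX3;H2][#6] is the SMARTS for a primary amine: a trivalent nitrogen with two H attached to carbon.
The molecule has an N-methylamino group (-NHCH3), but the nitrogen bears two carbons and only one H (H1), not H2; nothing else fits, so there are 0 matches.

0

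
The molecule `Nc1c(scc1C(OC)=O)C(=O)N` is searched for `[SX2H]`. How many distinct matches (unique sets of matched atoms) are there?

[SX2H] is the SMARTS for a thiol: an aliphatic sulfur with two connections, one being H.
No fragment in the molecule satisfies every constraint, giving 0 matches.

0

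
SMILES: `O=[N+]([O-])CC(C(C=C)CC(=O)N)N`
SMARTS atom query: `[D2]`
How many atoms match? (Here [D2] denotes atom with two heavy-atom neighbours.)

The query [D2] means: atom with exactly two heavy-atom neighbours.
Check the 13 heavy atoms by environment: 3× C (D2) → match; 3× C (D3) → no; 1× C (D1) → no; 2× N (D1) → no; 2× O (D1) → no; 1× N (charge +1, D3) → no; 1× O (charge -1, D1) → no.
That gives 3 matching atoms.

3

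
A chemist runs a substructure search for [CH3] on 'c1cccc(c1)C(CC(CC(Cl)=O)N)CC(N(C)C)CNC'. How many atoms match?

3

The query [CH3] means: aliphatic carbon with exactly three hydrogens.
Check the 22 heavy atoms by environment: 4× C (H2) → no; 3× C (H1) → no; 1× c (aromatic, H0) → no; 5× c (aromatic, H1) → no; 1× C (H0) → no; 1× O (H0) → no; 1× Cl (H0) → no; 1× N (H1) → no; 3× C (H3) → match; 1× N (H2) → no; 1× N (H0) → no.
That gives 3 matching atoms.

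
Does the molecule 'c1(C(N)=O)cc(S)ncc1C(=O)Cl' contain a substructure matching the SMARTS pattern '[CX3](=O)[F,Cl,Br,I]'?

Yes

The pattern [CX3](=O)[F,Cl,Br,I] describes a carbonyl carbon bonded to a halogen — an acyl halide.
The molecule carries an acyl chloride (-C(=O)Cl), whose atoms satisfy every constraint of the query, so the pattern matches.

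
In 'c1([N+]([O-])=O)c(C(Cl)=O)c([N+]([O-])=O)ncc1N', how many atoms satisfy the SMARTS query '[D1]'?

7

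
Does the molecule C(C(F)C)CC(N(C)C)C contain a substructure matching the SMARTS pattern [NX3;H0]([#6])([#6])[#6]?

Yes

The pattern [NX3;H0]([#6])([#6])[#6] describes a trivalent nitrogen with no H, bonded to three carbons — a tertiary amine.
The molecule carries a dimethylamino group (-N(CH3)2), whose atoms satisfy every constraint of the query, so the pattern matches.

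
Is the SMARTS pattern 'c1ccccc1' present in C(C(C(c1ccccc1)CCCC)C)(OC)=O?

Yes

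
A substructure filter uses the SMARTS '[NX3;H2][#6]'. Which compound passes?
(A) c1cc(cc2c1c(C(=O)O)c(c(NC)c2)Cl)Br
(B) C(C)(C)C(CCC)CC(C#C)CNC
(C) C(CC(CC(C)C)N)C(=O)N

[NX3;H2][#6] describes a trivalent nitrogen with two H attached to carbon (a primary amine).
(A) has an N-methylamino group (-NHCH3) but the nitrogen bears two carbons and only one H (H1), not H2.
(B) has an N-methylamino group (-NHCH3) but the nitrogen bears two carbons and only one H (H1), not H2.
(C) contains a primary amino group (-NH2), which satisfies every atom and bond constraint.
So the answer is (C).

C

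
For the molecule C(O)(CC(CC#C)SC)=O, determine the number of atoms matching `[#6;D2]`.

The query [#6;D2] means: any carbon bonded to exactly two heavy atoms.
Check the 10 heavy atoms by environment: 3× C (D2) → match; 2× C (D3) → no; 2× O (D1) → no; 2× C (D1) → no; 1× S (D2) → no.
That gives 3 matching atoms.

3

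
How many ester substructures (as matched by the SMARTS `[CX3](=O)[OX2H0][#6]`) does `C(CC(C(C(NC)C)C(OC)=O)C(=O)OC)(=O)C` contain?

[CX3](=O)[OX2H0][#6] is the SMARTS for an ester: a carbonyl carbon bonded to an oxygen that is itself bonded to carbon (no H on that O).
The molecule carries 2 separate instances of a methyl-ester group (-C(=O)OCH3) meeting every constraint; each maps to a distinct set of atoms, giving 2 matches.

2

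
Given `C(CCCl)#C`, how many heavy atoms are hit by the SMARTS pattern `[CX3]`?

0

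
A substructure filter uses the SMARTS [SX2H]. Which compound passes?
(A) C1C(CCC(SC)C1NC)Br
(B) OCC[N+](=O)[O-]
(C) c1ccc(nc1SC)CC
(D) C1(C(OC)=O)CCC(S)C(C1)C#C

[SX2H] describes an aliphatic sulfur with two connections, one being H (a thiol).
(A) has a methylthio ether (-SCH3) but the sulfur has H0 (bonded to two carbons), not H1.
(B) has a hydroxyl group (-OH) but it is an -OH, not an -SH.
(C) has a methylthio ether (-SCH3) but the sulfur has H0 (bonded to two carbons), not H1.
(D) contains a thiol (-SH), which satisfies every atom and bond constraint.
So the answer is (D).

D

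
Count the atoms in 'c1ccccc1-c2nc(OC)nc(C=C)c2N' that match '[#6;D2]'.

6

The query [#6;D2] means: any carbon bonded to exactly two heavy atoms.
Check the 17 heavy atoms by environment: 2× n (aromatic, D2) → no; 5× c (aromatic, D3) → no; 1× O (D2) → no; 2× C (D1) → no; 1× C (D2) → match; 1× N (D1) → no; 5× c (aromatic, D2) → match.
Summing the matching environments: 1 + 5 = 6 matching atoms.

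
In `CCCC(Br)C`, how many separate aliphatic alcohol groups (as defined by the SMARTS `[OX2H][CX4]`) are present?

0

[OX2H][CX4] is the SMARTS for an aliphatic alcohol: a hydroxyl oxygen bound to an sp3 (X4) carbon.
No fragment in the molecule satisfies every constraint, giving 0 matches.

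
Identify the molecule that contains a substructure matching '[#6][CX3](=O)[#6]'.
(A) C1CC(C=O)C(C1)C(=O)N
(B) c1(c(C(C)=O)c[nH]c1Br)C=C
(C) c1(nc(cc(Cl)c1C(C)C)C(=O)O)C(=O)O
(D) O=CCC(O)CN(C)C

B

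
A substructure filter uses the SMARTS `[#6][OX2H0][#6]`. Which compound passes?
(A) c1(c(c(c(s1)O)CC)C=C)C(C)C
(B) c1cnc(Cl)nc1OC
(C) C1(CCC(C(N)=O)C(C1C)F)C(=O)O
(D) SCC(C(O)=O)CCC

[#6][OX2H0][#6] describes an aliphatic oxygen bridging two carbons with no H on the oxygen (an ether).
(A) has a hydroxyl group (-OH) but the oxygen has H1, not H0 bridging two carbons.
(B) contains a methoxy ether (-OCH3), which satisfies every atom and bond constraint.
(C) has a carboxylic acid group (-C(=O)OH) but the -OH oxygen has H1; the =O is OX1, not OX2.
(D) has a carboxylic acid group (-C(=O)OH) but the -OH oxygen has H1; the =O is OX1, not OX2.
So the answer is (B).

B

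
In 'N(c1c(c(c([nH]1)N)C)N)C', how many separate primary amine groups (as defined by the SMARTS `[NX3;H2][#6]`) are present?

2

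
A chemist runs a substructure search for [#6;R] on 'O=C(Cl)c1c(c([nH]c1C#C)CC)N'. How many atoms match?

The query [#6;R] means: carbon that is part of a ring.
Check the 13 heavy atoms by environment: 1× n (aromatic, in 5-ring) → no; 4× c (aromatic, in 5-ring) → match; 1× N (acyclic) → no; 5× C (acyclic) → no; 1× O (acyclic) → no; 1× Cl (acyclic) → no.
That gives 4 matching atoms.

4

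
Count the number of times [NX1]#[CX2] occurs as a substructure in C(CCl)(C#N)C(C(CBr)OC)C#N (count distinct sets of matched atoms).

[NX1]#[CX2] is the SMARTS for a nitrile: a nitrogen triple-bonded to a two-connected carbon.
The molecule carries 2 separate instances of a nitrile (-C#N) meeting every constraint; each maps to a distinct set of atoms, giving 2 matches.

2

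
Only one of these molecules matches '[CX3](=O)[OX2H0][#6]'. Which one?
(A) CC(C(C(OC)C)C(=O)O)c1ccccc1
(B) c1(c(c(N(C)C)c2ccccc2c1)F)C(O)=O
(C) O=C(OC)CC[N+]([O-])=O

C

[CX3](=O)[OX2H0][#6] describes a carbonyl carbon bonded to an oxygen that is itself bonded to carbon (no H on that O) (an ester).
(A) has a carboxylic acid group (-C(=O)OH) but the singly-bonded O carries H (OX2H1, not H0).
(B) has a carboxylic acid group (-C(=O)OH) but the singly-bonded O carries H (OX2H1, not H0).
(C) contains a methyl-ester group (-C(=O)OCH3), which satisfies every atom and bond constraint.
So the answer is (C).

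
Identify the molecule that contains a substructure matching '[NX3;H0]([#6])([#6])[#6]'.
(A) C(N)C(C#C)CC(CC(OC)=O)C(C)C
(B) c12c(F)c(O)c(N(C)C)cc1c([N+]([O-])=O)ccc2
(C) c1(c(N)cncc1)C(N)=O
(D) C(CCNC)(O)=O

[NX3;H0]([#6])([#6])[#6] describes a trivalent nitrogen with no H, bonded to three carbons (a tertiary amine).
(A) has a primary amino group (-NH2) but the nitrogen has H2, not H0 with three carbons.
(B) contains a dimethylamino group (-N(CH3)2), which satisfies every atom and bond constraint.
(C) has a primary amino group (-NH2) but the nitrogen has H2, not H0 with three carbons.
(D) has an N-methylamino group (-NHCH3) but the nitrogen still has one H (H1), not H0.
So the answer is (B).

B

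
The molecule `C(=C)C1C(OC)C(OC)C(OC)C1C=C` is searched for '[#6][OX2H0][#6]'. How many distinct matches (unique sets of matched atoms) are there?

[#6][OX2H0][#6] is the SMARTS for an ether: an aliphatic oxygen bridging two carbons with no H on the oxygen.
The molecule carries 3 separate instances of a methoxy ether (-OCH3) meeting every constraint; each maps to a distinct set of atoms, giving 3 matches.

3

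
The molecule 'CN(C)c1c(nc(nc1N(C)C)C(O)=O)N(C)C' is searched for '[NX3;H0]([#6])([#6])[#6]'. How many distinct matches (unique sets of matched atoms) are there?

[NX3;H0]([#6])([#6])[#6] is the SMARTS for a tertiary amine: a trivalent nitrogen with no H, bonded to three carbons.
The molecule carries 3 separate instances of a dimethylamino group (-N(CH3)2) meeting every constraint; each maps to a distinct set of atoms, giving 3 matches.

3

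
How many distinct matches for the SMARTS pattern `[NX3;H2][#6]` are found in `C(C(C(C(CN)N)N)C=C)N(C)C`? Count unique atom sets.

3

[NX3;H2][#6] is the SMARTS for a primary amine: a trivalent nitrogen with two H attached to carbon.
The molecule carries 3 separate instances of a primary amino group (-NH2) meeting every constraint; each maps to a distinct set of atoms, giving 3 matches.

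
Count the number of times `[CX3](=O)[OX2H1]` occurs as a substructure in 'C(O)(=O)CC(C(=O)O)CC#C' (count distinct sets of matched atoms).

2

[CX3](=O)[OX2H1] is the SMARTS for a carboxylic acid: an sp2 carbon double-bonded to O and single-bonded to an -OH oxygen.
The molecule carries 2 separate instances of a carboxylic acid group (-C(=O)OH) meeting every constraint; each maps to a distinct set of atoms, giving 2 matches.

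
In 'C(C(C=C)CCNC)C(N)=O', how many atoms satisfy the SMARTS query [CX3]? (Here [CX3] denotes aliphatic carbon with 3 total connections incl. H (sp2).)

Check the 11 heavy atoms by environment: 5× C (X4) → no; 3× C (X3) → match; 2× N (X3) → no; 1× O (X1) → no.
That gives 3 matching atoms.

3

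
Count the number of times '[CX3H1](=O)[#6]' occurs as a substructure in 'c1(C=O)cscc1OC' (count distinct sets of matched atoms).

[CX3H1](=O)[#6] is the SMARTS for an aldehyde: an sp2 carbon with one H, double-bonded to O and single-bonded to carbon.
Exactly one fragment in the molecule meets all constraints, giving 1 match.

1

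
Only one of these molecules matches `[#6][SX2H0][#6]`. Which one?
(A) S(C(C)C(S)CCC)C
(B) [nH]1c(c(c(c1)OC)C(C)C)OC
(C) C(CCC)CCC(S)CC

A

[#6][SX2H0][#6] describes an aliphatic sulfur bridging two carbons with no H on the sulfur (a thioether).
(A) contains a methylthio ether (-SCH3), which satisfies every atom and bond constraint.
(B) has a methoxy ether (-OCH3) but the bridging atom is O, not S.
(C) has a thiol (-SH) but the sulfur has H1, not H0 bridging two carbons.
So the answer is (A).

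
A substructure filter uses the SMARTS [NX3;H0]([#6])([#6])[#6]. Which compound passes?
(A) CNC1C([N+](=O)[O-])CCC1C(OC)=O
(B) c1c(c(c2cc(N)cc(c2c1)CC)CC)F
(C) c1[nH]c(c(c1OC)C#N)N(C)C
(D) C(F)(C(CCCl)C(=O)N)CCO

C

[NX3;H0]([#6])([#6])[#6] describes a trivalent nitrogen with no H, bonded to three carbons (a tertiary amine).
(A) has an N-methylamino group (-NHCH3) but the nitrogen still has one H (H1), not H0.
(B) has a primary amino group (-NH2) but the nitrogen has H2, not H0 with three carbons.
(C) contains a dimethylamino group (-N(CH3)2), which satisfies every atom and bond constraint.
(D) has a primary amide (-C(=O)NH2) but the amide nitrogen has H2 and only one carbon neighbour.
So the answer is (C).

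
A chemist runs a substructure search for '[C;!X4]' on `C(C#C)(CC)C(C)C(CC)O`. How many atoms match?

2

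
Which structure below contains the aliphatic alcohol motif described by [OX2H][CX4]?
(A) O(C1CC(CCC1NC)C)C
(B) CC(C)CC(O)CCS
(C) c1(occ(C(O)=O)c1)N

B

[OX2H][CX4] describes a hydroxyl oxygen bound to an sp3 (X4) carbon (an aliphatic alcohol).
(A) has a methoxy ether (-OCH3) but the oxygen has H0 (ether), not H1.
(B) contains a hydroxyl group (-OH), which satisfies every atom and bond constraint.
(C) has a carboxylic acid group (-C(=O)OH) but the -OH is on a CX3 carbonyl carbon, not a CX4 carbon.
So the answer is (B).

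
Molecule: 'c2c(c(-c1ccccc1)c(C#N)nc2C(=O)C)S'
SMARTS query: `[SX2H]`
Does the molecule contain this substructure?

Yes

The pattern [SX2H] describes an aliphatic sulfur with two connections, one being H — a thiol.
The molecule carries a thiol (-SH), whose atoms satisfy every constraint of the query, so the pattern matches.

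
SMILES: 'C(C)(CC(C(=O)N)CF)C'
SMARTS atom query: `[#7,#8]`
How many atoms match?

2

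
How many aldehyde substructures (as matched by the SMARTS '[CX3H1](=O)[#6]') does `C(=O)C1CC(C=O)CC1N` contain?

2

[CX3H1](=O)[#6] is the SMARTS for an aldehyde: an sp2 carbon with one H, double-bonded to O and single-bonded to carbon.
The molecule carries 2 separate instances of an aldehyde (-CHO) meeting every constraint; each maps to a distinct set of atoms, giving 2 matches.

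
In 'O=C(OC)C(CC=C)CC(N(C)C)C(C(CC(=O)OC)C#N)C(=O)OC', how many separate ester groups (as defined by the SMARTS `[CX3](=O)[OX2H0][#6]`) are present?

[CX3](=O)[OX2H0][#6] is the SMARTS for an ester: a carbonyl carbon bonded to an oxygen that is itself bonded to carbon (no H on that O).
The molecule carries 3 separate instances of a methyl-ester group (-C(=O)OCH3) meeting every constraint; each maps to a distinct set of atoms, giving 3 matches.

3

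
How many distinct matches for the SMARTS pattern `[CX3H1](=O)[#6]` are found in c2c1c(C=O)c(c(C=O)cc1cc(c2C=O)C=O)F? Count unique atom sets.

[CX3H1](=O)[#6] is the SMARTS for an aldehyde: an sp2 carbon with one H, double-bonded to O and single-bonded to carbon.
The molecule carries 4 separate instances of an aldehyde (-CHO) meeting every constraint; each maps to a distinct set of atoms, giving 4 matches.

4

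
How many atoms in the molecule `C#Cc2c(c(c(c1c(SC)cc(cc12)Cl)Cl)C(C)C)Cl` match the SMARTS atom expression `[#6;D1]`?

4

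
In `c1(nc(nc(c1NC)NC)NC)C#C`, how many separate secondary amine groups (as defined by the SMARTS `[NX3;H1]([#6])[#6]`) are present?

[NX3;H1]([#6])[#6] is the SMARTS for a secondary amine: a trivalent nitrogen with one H, bonded to two carbons.
The molecule carries 3 separate instances of an N-methylamino group (-NHCH3) meeting every constraint; each maps to a distinct set of atoms, giving 3 matches.

3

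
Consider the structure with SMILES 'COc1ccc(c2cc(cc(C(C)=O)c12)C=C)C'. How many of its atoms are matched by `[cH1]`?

4

The query [cH1] means: aromatic carbon bearing exactly one hydrogen.
Check the 18 heavy atoms by environment: 6× c (aromatic, H0) → no; 4× c (aromatic, H1) → match; 1× C (H1) → no; 1× C (H2) → no; 2× O (H0) → no; 3× C (H3) → no; 1× C (H0) → no.
That gives 4 matching atoms.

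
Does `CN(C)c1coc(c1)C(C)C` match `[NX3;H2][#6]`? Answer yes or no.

The pattern [NX3;H2][#6] describes a trivalent nitrogen with two H attached to carbon — a primary amine.
The closest candidate here is a dimethylamino group (-N(CH3)2), but the nitrogen has H0, not H2. No other fragment satisfies the full query, so there is no match.

No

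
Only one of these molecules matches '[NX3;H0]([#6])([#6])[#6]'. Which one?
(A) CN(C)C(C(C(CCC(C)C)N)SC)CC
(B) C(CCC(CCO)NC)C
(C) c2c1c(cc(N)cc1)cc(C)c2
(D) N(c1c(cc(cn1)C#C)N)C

A

[NX3;H0]([#6])([#6])[#6] describes a trivalent nitrogen with no H, bonded to three carbons (a tertiary amine).
(A) contains a dimethylamino group (-N(CH3)2), which satisfies every atom and bond constraint.
(B) has an N-methylamino group (-NHCH3) but the nitrogen still has one H (H1), not H0.
(C) has a primary amino group (-NH2) but the nitrogen has H2, not H0 with three carbons.
(D) has a primary amino group (-NH2) but the nitrogen has H2, not H0 with three carbons.
So the answer is (A).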